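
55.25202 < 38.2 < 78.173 False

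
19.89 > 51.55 False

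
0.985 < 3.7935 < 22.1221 True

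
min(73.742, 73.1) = 73.1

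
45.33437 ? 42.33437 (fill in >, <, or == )>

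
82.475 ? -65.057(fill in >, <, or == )>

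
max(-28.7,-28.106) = -28.106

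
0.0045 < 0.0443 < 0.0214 False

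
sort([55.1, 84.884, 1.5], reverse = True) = [84.884, 55.1, 1.5]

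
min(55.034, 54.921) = 54.921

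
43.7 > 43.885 False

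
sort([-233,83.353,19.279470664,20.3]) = [-233,19.279470664,20.3,83.353]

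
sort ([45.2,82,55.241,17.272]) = [17.272,45.2,55.241,82]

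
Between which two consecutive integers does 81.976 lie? 81 and 82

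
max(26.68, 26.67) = 26.68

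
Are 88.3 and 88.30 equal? Yes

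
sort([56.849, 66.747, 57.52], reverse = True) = [66.747, 57.52, 56.849]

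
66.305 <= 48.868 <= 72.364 False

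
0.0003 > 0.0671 False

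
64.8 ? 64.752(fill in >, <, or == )>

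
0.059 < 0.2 True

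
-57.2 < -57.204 False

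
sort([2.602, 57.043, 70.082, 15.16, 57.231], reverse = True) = [70.082, 57.231, 57.043, 15.16, 2.602]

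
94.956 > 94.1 True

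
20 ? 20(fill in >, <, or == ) ==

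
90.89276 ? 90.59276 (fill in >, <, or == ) >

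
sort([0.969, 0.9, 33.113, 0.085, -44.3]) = [-44.3, 0.085, 0.9, 0.969, 33.113]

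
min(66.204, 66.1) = 66.1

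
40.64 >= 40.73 False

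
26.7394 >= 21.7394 True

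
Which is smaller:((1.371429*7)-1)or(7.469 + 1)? (7.469 + 1)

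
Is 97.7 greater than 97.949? No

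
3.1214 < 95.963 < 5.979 False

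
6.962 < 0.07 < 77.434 False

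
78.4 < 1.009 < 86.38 False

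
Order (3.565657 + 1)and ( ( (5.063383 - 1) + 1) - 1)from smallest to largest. ( ( (5.063383 - 1) + 1) - 1),(3.565657 + 1)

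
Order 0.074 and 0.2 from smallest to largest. 0.074, 0.2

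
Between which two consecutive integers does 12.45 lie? 12 and 13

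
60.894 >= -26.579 True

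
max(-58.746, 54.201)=54.201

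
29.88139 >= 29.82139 True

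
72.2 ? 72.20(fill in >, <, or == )==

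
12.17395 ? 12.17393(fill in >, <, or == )>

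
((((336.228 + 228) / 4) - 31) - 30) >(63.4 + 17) False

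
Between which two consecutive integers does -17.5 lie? -18 and -17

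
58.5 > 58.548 False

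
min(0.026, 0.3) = 0.026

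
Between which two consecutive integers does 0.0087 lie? 0 and 1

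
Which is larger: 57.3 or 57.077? 57.3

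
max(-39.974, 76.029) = 76.029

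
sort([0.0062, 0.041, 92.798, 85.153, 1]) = [0.0062, 0.041, 1, 85.153, 92.798]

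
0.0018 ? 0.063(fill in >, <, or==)<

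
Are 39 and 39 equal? Yes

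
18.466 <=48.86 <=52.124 True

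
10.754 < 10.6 False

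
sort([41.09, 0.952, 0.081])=[0.081, 0.952, 41.09]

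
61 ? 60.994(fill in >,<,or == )>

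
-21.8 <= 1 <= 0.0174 False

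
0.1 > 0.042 True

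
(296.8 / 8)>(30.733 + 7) False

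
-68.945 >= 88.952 False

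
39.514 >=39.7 False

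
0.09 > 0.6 False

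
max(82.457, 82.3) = 82.457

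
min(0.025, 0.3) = 0.025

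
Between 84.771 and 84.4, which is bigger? 84.771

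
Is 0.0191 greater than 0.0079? Yes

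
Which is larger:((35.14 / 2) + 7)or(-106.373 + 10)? ((35.14 / 2) + 7)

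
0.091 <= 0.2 True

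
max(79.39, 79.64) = 79.64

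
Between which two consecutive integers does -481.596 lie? -482 and -481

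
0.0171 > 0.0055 True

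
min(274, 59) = 59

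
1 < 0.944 False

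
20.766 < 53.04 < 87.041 True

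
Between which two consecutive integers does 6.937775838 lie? 6 and 7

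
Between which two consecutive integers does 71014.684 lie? 71014 and 71015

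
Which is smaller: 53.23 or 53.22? 53.22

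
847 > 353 True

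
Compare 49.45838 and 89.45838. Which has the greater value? 89.45838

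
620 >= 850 False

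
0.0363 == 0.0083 False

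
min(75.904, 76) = 75.904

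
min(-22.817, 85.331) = -22.817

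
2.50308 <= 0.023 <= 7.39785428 False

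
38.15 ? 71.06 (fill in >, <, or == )<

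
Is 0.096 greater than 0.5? No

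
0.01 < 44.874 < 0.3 False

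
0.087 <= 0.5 True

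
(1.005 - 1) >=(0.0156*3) False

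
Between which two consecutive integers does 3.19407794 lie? 3 and 4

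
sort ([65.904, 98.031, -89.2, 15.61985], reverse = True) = [98.031, 65.904, 15.61985, -89.2]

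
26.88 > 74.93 False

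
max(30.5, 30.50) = 30.50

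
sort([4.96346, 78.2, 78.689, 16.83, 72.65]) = [4.96346, 16.83, 72.65, 78.2, 78.689]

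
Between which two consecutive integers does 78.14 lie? 78 and 79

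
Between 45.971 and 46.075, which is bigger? 46.075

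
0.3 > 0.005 True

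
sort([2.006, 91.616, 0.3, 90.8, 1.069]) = [0.3, 1.069, 2.006, 90.8, 91.616]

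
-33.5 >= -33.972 True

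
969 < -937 False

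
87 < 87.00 False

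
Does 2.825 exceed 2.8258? No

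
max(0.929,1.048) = 1.048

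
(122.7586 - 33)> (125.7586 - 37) True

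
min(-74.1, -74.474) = -74.474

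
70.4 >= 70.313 True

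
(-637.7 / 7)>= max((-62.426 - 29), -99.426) True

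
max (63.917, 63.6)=63.917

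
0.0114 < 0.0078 False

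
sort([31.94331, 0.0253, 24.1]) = [0.0253, 24.1, 31.94331]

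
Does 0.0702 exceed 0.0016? Yes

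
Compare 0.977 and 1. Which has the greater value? 1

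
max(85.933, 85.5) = 85.933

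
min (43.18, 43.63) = 43.18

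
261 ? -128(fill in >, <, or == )>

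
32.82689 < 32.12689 False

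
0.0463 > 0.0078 True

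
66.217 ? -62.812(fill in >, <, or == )>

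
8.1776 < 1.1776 False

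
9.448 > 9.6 False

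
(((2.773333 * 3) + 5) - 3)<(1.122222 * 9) False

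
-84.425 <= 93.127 True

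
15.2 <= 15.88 True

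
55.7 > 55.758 False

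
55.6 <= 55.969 True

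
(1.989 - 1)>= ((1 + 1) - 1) False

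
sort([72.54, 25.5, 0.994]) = [0.994, 25.5, 72.54]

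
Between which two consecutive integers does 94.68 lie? 94 and 95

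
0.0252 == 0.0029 False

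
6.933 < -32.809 False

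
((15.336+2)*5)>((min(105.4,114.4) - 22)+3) True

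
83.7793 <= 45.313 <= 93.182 False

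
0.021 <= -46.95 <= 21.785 False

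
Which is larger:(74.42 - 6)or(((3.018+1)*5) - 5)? (74.42 - 6)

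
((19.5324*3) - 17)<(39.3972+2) False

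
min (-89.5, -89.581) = -89.581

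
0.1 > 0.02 True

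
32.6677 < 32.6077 False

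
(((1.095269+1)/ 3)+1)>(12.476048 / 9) True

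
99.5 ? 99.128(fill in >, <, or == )>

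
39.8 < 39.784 False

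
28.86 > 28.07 True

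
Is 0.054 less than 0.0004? No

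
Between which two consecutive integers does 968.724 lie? 968 and 969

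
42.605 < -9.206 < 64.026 False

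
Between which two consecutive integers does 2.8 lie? 2 and 3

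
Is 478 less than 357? No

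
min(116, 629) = 116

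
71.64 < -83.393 False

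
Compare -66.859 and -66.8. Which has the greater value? -66.8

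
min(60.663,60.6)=60.6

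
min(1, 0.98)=0.98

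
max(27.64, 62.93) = 62.93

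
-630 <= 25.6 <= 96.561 True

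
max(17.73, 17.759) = 17.759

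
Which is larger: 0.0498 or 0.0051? 0.0498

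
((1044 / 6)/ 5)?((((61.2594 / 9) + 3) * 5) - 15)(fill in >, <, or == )>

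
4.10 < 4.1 False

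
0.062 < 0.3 True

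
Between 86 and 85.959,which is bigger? 86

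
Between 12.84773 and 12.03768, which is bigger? 12.84773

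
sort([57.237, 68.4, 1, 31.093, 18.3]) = [1, 18.3, 31.093, 57.237, 68.4]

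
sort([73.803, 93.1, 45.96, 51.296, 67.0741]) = [45.96, 51.296, 67.0741, 73.803, 93.1]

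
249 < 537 True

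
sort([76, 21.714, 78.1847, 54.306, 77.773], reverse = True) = [78.1847, 77.773, 76, 54.306, 21.714]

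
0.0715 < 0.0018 False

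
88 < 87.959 False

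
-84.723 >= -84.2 False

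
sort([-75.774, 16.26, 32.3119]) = [-75.774, 16.26, 32.3119]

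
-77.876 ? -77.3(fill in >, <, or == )<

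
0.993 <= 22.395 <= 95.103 True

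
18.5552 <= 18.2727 False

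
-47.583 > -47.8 True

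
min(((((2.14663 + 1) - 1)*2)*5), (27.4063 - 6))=21.4063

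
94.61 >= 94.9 False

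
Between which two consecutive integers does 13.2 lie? 13 and 14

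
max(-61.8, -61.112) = -61.112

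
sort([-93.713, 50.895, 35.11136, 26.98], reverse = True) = [50.895, 35.11136, 26.98, -93.713]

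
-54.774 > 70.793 False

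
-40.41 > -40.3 False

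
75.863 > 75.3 True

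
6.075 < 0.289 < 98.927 False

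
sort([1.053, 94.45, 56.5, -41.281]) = [-41.281, 1.053, 56.5, 94.45]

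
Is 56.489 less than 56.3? No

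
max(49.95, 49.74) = 49.95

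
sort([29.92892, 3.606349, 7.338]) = [3.606349, 7.338, 29.92892]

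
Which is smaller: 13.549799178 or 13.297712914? 13.297712914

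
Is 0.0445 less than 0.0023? No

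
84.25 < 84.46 True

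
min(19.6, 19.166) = 19.166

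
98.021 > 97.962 True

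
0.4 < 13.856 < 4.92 False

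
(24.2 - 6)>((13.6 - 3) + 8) False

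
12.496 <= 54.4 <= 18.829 False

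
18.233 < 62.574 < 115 True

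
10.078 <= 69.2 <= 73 True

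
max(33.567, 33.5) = 33.567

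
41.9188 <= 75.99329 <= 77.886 True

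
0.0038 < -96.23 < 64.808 False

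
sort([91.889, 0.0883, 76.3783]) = [0.0883, 76.3783, 91.889]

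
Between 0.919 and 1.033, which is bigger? 1.033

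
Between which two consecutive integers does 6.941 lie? 6 and 7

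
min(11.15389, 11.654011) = 11.15389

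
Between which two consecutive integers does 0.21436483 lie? 0 and 1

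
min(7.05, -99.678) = -99.678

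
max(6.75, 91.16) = 91.16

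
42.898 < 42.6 False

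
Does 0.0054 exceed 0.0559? No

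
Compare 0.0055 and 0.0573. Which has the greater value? 0.0573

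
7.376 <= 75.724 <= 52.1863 False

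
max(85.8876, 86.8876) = 86.8876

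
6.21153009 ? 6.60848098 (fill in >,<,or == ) <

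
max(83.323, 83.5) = 83.5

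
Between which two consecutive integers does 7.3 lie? 7 and 8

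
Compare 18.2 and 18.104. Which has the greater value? 18.2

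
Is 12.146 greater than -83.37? Yes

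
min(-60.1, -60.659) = -60.659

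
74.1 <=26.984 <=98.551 False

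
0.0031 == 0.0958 False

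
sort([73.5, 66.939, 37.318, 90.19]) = [37.318, 66.939, 73.5, 90.19]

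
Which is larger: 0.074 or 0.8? 0.8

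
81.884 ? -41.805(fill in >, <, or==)>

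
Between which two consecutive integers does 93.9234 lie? 93 and 94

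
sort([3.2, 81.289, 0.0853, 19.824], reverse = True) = [81.289, 19.824, 3.2, 0.0853]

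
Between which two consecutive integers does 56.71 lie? 56 and 57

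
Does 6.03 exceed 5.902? Yes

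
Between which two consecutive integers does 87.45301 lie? 87 and 88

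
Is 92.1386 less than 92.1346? No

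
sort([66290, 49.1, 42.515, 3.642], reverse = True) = [66290, 49.1, 42.515, 3.642]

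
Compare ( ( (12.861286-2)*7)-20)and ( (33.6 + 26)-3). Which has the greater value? ( (33.6 + 26)-3)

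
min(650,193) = 193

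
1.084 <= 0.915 False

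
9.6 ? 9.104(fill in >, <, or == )>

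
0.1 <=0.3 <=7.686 True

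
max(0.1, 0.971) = 0.971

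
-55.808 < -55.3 True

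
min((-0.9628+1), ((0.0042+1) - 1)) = 0.0042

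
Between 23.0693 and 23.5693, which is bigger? 23.5693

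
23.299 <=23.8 True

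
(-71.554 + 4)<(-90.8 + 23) False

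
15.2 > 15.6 False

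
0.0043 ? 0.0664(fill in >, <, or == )<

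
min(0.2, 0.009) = 0.009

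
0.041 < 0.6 True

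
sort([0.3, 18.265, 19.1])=[0.3, 18.265, 19.1]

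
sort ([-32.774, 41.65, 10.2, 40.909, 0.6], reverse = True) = [41.65, 40.909, 10.2, 0.6, -32.774]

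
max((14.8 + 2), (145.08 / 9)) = 16.8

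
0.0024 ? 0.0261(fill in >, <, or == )<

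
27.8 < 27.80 False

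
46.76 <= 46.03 False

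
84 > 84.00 False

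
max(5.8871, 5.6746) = 5.8871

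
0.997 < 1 True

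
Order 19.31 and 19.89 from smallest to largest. 19.31, 19.89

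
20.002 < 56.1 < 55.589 False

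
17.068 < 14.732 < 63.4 False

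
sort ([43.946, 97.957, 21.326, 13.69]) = [13.69, 21.326, 43.946, 97.957]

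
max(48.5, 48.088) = 48.5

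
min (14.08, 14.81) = 14.08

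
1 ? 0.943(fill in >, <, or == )>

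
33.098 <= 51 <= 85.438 True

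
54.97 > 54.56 True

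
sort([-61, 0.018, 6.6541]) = [-61, 0.018, 6.6541]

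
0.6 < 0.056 False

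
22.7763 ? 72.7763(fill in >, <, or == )<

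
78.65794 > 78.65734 True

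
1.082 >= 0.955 True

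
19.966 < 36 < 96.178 True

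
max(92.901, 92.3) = 92.901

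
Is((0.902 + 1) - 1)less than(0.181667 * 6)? Yes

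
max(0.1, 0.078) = 0.1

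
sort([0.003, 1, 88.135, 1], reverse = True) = [88.135, 1, 1, 0.003]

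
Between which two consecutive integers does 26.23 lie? 26 and 27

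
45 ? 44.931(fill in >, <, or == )>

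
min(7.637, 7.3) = 7.3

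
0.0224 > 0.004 True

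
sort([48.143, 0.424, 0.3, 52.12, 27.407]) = [0.3, 0.424, 27.407, 48.143, 52.12]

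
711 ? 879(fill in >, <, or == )<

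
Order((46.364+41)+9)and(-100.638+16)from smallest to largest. (-100.638+16), ((46.364+41)+9)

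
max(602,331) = 602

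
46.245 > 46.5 False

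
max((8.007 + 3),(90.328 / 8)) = 11.291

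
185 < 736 True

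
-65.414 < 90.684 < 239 True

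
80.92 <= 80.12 False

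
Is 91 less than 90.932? No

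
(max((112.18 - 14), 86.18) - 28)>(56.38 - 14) True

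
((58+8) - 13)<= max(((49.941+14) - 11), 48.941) False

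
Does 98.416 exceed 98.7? No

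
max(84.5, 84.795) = 84.795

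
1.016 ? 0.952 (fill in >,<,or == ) >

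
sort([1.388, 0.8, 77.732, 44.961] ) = [0.8, 1.388, 44.961, 77.732]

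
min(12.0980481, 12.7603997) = 12.0980481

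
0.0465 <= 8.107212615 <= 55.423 True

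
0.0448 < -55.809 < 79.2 False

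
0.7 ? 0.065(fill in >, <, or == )>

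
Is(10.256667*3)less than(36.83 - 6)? Yes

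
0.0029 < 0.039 True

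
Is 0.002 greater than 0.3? No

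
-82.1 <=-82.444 False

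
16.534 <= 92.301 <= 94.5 True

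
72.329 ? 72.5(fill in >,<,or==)<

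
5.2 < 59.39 True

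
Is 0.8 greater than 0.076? Yes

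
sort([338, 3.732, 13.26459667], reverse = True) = [338, 13.26459667, 3.732]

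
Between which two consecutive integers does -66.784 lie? -67 and -66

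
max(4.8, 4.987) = 4.987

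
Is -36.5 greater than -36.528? Yes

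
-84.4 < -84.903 False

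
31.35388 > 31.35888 False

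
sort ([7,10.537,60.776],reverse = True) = [60.776,10.537,7]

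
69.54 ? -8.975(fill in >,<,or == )>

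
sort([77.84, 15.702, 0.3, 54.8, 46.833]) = [0.3, 15.702, 46.833, 54.8, 77.84]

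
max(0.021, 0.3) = 0.3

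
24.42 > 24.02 True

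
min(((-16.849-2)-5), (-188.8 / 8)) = -23.849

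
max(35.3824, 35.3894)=35.3894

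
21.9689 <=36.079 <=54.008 True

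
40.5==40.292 False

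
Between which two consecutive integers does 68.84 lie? 68 and 69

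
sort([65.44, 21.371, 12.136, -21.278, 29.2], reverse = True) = [65.44, 29.2, 21.371, 12.136, -21.278]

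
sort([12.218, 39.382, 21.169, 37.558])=[12.218, 21.169, 37.558, 39.382]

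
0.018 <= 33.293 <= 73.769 True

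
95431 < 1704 False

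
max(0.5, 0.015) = 0.5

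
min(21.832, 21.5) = 21.5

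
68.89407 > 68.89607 False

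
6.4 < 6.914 True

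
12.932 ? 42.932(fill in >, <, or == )<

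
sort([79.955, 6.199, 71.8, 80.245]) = [6.199, 71.8, 79.955, 80.245]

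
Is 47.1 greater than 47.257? No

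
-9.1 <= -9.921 False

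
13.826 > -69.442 True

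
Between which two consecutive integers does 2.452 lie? 2 and 3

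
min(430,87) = 87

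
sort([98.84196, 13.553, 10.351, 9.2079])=[9.2079, 10.351, 13.553, 98.84196]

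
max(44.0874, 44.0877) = 44.0877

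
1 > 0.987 True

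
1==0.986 False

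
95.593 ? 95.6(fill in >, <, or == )<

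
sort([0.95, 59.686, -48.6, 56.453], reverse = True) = [59.686, 56.453, 0.95, -48.6]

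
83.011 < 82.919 False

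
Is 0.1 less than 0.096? No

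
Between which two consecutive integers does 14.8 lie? 14 and 15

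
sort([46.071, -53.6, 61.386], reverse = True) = [61.386, 46.071, -53.6]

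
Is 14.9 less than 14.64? No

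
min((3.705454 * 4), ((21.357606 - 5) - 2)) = 14.357606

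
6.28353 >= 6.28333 True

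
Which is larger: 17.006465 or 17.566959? 17.566959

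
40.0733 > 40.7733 False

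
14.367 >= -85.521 True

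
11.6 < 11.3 False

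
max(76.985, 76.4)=76.985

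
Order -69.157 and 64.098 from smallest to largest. -69.157, 64.098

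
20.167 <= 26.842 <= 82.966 True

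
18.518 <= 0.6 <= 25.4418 False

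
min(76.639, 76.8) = 76.639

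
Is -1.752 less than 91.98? Yes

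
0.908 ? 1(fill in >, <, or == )<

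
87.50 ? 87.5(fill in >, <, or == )==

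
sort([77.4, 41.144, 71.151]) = [41.144, 71.151, 77.4]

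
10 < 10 False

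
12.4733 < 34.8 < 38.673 True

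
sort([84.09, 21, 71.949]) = [21, 71.949, 84.09]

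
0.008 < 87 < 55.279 False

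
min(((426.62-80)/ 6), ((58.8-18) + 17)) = 57.77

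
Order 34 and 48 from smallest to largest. 34,48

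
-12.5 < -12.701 False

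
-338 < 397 True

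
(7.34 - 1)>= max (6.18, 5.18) True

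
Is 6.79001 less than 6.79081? Yes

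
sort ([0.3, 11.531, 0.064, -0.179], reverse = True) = [11.531, 0.3, 0.064, -0.179]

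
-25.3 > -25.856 True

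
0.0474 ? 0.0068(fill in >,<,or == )>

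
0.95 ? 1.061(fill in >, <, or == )<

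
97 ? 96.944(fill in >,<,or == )>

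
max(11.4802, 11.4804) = 11.4804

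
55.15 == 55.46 False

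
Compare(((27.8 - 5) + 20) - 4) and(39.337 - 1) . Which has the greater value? (((27.8 - 5) + 20) - 4)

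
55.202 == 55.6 False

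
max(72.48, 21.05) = 72.48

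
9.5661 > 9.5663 False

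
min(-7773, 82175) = -7773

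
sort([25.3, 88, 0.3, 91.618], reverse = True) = [91.618, 88, 25.3, 0.3]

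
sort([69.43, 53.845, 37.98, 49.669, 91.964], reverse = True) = [91.964, 69.43, 53.845, 49.669, 37.98]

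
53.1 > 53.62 False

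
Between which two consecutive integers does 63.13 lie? 63 and 64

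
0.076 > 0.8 False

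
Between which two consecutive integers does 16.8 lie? 16 and 17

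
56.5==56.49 False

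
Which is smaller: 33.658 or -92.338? -92.338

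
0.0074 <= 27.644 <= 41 True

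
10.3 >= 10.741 False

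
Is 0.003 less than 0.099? Yes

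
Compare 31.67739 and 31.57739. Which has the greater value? 31.67739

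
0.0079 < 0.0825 True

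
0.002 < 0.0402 True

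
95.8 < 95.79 False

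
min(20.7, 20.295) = 20.295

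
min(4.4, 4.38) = 4.38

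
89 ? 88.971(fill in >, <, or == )>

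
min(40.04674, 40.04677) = 40.04674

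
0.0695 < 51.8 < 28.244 False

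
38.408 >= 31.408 True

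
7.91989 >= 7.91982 True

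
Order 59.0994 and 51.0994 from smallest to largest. 51.0994, 59.0994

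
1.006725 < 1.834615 True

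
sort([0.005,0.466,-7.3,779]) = [-7.3,0.005,0.466,779]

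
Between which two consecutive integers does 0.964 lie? 0 and 1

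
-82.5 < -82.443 True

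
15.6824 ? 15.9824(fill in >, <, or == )<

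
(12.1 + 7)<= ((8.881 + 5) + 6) True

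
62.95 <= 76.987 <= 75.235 False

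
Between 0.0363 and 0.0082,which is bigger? 0.0363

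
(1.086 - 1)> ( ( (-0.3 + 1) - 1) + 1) False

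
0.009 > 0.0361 False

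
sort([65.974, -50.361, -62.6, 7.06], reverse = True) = [65.974, 7.06, -50.361, -62.6]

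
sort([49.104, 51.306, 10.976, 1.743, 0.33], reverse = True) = [51.306, 49.104, 10.976, 1.743, 0.33]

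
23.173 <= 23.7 True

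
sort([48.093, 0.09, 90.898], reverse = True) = [90.898, 48.093, 0.09]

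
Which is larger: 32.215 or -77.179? 32.215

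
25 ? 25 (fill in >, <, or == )==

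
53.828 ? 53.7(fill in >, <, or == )>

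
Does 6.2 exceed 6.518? No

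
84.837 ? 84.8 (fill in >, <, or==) >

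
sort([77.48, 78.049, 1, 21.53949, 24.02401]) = [1, 21.53949, 24.02401, 77.48, 78.049]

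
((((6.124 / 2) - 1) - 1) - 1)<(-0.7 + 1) True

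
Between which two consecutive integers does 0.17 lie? 0 and 1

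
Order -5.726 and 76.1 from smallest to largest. -5.726, 76.1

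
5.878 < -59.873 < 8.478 False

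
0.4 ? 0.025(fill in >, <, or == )>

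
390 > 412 False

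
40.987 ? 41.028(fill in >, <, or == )<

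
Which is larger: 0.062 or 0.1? 0.1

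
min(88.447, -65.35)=-65.35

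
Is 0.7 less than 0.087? No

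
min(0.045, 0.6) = 0.045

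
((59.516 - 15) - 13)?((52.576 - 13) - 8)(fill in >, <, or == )<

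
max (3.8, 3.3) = 3.8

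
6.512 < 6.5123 True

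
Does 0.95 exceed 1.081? No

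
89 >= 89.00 True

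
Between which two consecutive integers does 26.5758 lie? 26 and 27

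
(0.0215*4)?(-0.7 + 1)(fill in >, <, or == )<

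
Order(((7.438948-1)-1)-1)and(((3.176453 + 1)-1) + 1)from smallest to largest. (((3.176453 + 1)-1) + 1), (((7.438948-1)-1)-1)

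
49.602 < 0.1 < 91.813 False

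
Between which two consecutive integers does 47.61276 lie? 47 and 48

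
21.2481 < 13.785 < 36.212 False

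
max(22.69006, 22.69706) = 22.69706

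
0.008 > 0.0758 False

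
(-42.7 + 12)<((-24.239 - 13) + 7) True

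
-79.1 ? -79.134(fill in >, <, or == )>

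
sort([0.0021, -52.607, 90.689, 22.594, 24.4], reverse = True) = [90.689, 24.4, 22.594, 0.0021, -52.607]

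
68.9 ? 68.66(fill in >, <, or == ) >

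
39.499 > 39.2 True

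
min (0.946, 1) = 0.946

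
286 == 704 False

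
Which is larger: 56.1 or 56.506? 56.506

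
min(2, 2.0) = 2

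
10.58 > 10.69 False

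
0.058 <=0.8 True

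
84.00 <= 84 True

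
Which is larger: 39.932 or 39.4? 39.932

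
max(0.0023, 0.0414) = 0.0414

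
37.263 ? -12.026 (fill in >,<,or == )>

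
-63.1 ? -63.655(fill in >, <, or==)>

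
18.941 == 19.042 False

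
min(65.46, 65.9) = 65.46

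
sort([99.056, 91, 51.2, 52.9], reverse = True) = [99.056, 91, 52.9, 51.2]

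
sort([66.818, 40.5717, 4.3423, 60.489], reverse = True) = [66.818, 60.489, 40.5717, 4.3423]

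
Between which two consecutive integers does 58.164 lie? 58 and 59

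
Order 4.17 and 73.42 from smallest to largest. 4.17, 73.42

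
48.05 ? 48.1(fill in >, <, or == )<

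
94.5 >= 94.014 True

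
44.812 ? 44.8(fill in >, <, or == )>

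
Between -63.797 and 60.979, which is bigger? 60.979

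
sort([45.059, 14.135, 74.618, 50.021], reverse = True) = [74.618, 50.021, 45.059, 14.135]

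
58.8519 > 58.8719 False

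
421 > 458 False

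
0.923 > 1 False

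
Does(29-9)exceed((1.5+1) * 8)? No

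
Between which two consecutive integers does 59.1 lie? 59 and 60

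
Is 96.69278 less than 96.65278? No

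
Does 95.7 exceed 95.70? No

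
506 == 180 False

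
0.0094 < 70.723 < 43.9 False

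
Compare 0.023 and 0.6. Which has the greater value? 0.6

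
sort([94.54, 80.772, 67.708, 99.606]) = [67.708, 80.772, 94.54, 99.606]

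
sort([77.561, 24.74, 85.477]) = [24.74, 77.561, 85.477]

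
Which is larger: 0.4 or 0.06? 0.4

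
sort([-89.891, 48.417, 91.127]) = [-89.891, 48.417, 91.127]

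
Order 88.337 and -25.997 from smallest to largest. -25.997, 88.337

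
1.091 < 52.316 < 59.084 True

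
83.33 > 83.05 True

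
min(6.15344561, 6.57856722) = 6.15344561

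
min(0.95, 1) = 0.95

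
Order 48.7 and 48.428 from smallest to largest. 48.428, 48.7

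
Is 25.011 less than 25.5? Yes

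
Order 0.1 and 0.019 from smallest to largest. 0.019, 0.1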